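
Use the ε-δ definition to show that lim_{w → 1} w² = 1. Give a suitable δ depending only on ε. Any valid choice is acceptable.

Fix ε > 0. We seek δ > 0 with 0 < |w − 1| < δ ⇒ |w² − 1| < ε.
Factor: w² − 1 = (w − 1)(w + 1), so |w² − 1| = |w − 1|·|w + 1|.
Impose δ ≤ 1 so that |w| < 2; then |w + 1| ≤ 3.
Hence |w² − 1| ≤ 3|w − 1|, which is < ε once |w − 1| < ε/3.
Take δ = min(1, ε/3). If 0 < |w − 1| < δ then both bounds hold and |w² − 1| ≤ 3|w − 1| < 3·(ε/3) = ε.

δ = min(1, ε/3)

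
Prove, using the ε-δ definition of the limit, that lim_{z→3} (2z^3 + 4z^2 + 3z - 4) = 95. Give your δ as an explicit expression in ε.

δ = min(1, ε/105)

Let ε > 0. We want δ > 0 such that 0 < |z − 3| < δ implies |(2z^3 + 4z^2 + 3z - 4) − 95| < ε.
(2z^3 + 4z^2 + 3z - 4) − 95 = 2z^3 + 4z^2 + 3z - 99 = (z − 3)(2z^2 + 10z + 33).
So |(2z^3 + 4z^2 + 3z - 4) − 95| = |z − 3|·|2z^2 + 10z + 33|.
Assume first that |z − 3| < 1, so |z| < 4. Then |2z^2 + 10z + 33| ≤ 2·4^2 + 10·4 + 33 = 105.
Hence |(2z^3 + 4z^2 + 3z - 4) − 95| ≤ 105|z − 3| < ε provided |z − 3| < ε/105.
Choosing δ = min(1, ε/105) ensures both conditions, hence |(2z^3 + 4z^2 + 3z - 4) − 95| < ε.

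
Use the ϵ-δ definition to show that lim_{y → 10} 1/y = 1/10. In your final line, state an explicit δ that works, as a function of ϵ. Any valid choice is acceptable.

δ = min(5, 50ϵ)

Let ϵ > 0 be given. We seek δ > 0 such that 0 < |y − 10| < δ implies |1/y − (1/10)| < ϵ.
|1/y − (1/10)| = |10 − y|/(10·|y|) = |y − 10|/(10|y|).
Restrict δ ≤ 5. Then |y − 10| < 5 gives |y| > 5, so 10|y| > 50.
Then |1/y − (1/10)| < |y − 10|/50, which is < ϵ when |y − 10| < 50ϵ.
Take δ = min(5, 50ϵ). Then 0 < |y − 10| < δ gives both |y − 10| < 5 and |y − 10| < 50ϵ, so |1/y − (1/10)| < ϵ.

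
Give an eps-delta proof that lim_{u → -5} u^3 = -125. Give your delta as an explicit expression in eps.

delta = min(1, eps/91)

Let eps > 0. We seek delta > 0 with 0 < |u + 5| < delta ⇒ |u^3 + 125| < eps.
Factor: u^3 + 125 = (u + 5)(u^2 - 5u + 25), so |u^3 + 125| = |u + 5|·|u^2 - 5u + 25|.
Impose delta ≤ 1 so that |u| < 6; then |u^2 - 5u + 25| ≤ 91.
Hence |u^3 + 125| ≤ 91|u + 5|, which is < eps once |u + 5| < eps/91.
Take delta = min(1, eps/91). If 0 < |u + 5| < delta then both bounds hold and |u^3 + 125| ≤ 91|u + 5| < 91·(eps/91) = eps.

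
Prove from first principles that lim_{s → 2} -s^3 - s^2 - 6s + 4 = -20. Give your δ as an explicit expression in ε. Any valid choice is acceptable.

Let ε > 0. We want δ > 0 such that 0 < |s − 2| < δ implies |(-s^3 - s^2 - 6s + 4) + 20| < ε.
(-s^3 - s^2 - 6s + 4) + 20 = -s^3 - s^2 - 6s + 24 = (s − 2)(-s^2 - 3s - 12).
So |(-s^3 - s^2 - 6s + 4) + 20| = |s − 2|·|-s^2 - 3s - 12|.
Assume first that |s − 2| < 1, so |s| < 3. Then |-s^2 - 3s - 12| ≤ 3^2 + 3·3 + 12 = 30.
Hence |(-s^3 - s^2 - 6s + 4) + 20| ≤ 30|s − 2| < ε provided |s − 2| < ε/30.
Take δ = min(1, ε/30). Then 0 < |s − 2| < δ gives both |s − 2| < 1 and |s − 2| < ε/30, so |(-s^3 - s^2 - 6s + 4) + 20| < ε.

δ = min(1, ε/30)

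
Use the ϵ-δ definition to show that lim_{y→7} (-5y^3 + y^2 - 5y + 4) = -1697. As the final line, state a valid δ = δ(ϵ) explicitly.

δ = min(1, ϵ/835)

Fix ϵ > 0. We want δ > 0 such that 0 < |y − 7| < δ implies |(-5y^3 + y^2 - 5y + 4) + 1697| < ϵ.
(-5y^3 + y^2 - 5y + 4) + 1697 = -5y^3 + y^2 - 5y + 1701 = (y − 7)(-5y^2 - 34y - 243).
So |(-5y^3 + y^2 - 5y + 4) + 1697| = |y − 7|·|-5y^2 - 34y - 243|.
Require δ ≤ 1. Then |y − 7| < 1 gives |y| < 8, and by the triangle inequality |-5y^2 - 34y - 243| ≤ 5·8^2 + 34·8 + 243 = 835.
Hence |(-5y^3 + y^2 - 5y + 4) + 1697| ≤ 835|y − 7| < ϵ provided |y − 7| < ϵ/835.
Choosing δ = min(1, ϵ/835) ensures both conditions, hence |(-5y^3 + y^2 - 5y + 4) + 1697| < ϵ.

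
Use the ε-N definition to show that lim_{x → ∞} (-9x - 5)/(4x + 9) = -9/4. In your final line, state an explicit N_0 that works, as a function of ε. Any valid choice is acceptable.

Let ε > 0. We seek N_0 > 0 such that x > N_0 implies |(-9x - 5)/(4x + 9) + 9/4| < ε.
(-9x - 5)/(4x + 9) + 9/4 = (4(-9x - 5) − (-9)(4x + 9)) / (4(4x + 9)) = 61/(4(4x + 9)).
For x > 0 we have 4x + 9 > 4x, so |(-9x - 5)/(4x + 9) + 9/4| = 61/(4(4x + 9)) < 61/(4·4x) = (61/16)/x.
Thus |(-9x - 5)/(4x + 9) + 9/4| < ε whenever x > (61/16)/ε.
Take N_0 = (61/16)/ε. If x > N_0 then |(-9x - 5)/(4x + 9) + 9/4| < (61/16)/x < ε.

N_0 = (61/16)/ε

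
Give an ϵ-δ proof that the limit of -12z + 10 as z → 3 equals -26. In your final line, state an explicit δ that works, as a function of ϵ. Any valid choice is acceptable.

δ = ϵ/12

Fix ϵ > 0. We need δ > 0 so that 0 < |z − 3| < δ implies |(-12z + 10) + 26| < ϵ.
|(-12z + 10) + 26| = |-12z + 36| = 12|z − 3|.
Thus it suffices that |z − 3| < ϵ/12.
Choosing δ = ϵ/12 gives |(-12z + 10) + 26| = 12|z − 3| < ϵ whenever |z − 3| < δ.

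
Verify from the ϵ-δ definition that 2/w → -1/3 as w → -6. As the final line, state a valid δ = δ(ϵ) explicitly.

Suppose ϵ > 0. We seek δ > 0 such that 0 < |w + 6| < δ implies |2/w + 1/3| < ϵ.
|2/w + 1/3| = 2·|-6 − w|/(6·|w|) = 2|w + 6|/(6|w|).
Restrict δ ≤ 3. Then |w + 6| < 3 gives |w| > 3, so 6|w| > 18.
Then |2/w + 1/3| < 2|w + 6|/18, which is < ϵ when |w + 6| < 9ϵ.
Take δ = min(3, 9ϵ). Then 0 < |w + 6| < δ gives both |w + 6| < 3 and |w + 6| < 9ϵ, so |2/w + 1/3| < ϵ.

δ = min(3, 9ϵ)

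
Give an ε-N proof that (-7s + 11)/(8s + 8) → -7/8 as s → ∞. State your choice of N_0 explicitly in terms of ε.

Fix ε > 0. We seek N_0 > 0 such that s > N_0 implies |(-7s + 11)/(8s + 8) + 7/8| < ε.
(-7s + 11)/(8s + 8) + 7/8 = (8(-7s + 11) − (-7)(8s + 8)) / (8(8s + 8)) = 144/(8(8s + 8)).
For s > 0 we have 8s + 8 > 8s, so |(-7s + 11)/(8s + 8) + 7/8| = 144/(8(8s + 8)) < 144/(8·8s) = (9/4)/s.
Thus |(-7s + 11)/(8s + 8) + 7/8| < ε whenever s > (9/4)/ε.
Take N_0 = (9/4)/ε. If s > N_0 then |(-7s + 11)/(8s + 8) + 7/8| < (9/4)/s < ε.

N_0 = (9/4)/ε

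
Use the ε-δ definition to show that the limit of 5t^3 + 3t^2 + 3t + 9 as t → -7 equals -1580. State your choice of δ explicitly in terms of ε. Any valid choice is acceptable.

δ = min(2, ε/920)

Let ε > 0 be given. We want δ > 0 such that 0 < |t + 7| < δ implies |(5t^3 + 3t^2 + 3t + 9) + 1580| < ε.
(5t^3 + 3t^2 + 3t + 9) + 1580 = 5t^3 + 3t^2 + 3t + 1589 = (t + 7)(5t^2 - 32t + 227).
So |(5t^3 + 3t^2 + 3t + 9) + 1580| = |t + 7|·|5t^2 - 32t + 227|.
Require δ ≤ 2. Then |t + 7| < 2 gives |t| < 9, and by the triangle inequality |5t^2 - 32t + 227| ≤ 5·9^2 + 32·9 + 227 = 920.
Hence |(5t^3 + 3t^2 + 3t + 9) + 1580| ≤ 920|t + 7| < ε provided |t + 7| < ε/920.
Choosing δ = min(2, ε/920) ensures both conditions, hence |(5t^3 + 3t^2 + 3t + 9) + 1580| < ε.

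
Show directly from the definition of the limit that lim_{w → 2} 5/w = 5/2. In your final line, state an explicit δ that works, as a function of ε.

Suppose ε > 0. We seek δ > 0 such that 0 < |w − 2| < δ implies |5/w − (5/2)| < ε.
|5/w − (5/2)| = 5·|2 − w|/(2·|w|) = 5|w − 2|/(2|w|).
Restrict δ ≤ 1. Then |w − 2| < 1 gives |w| > 1, so 2|w| > 2.
Then |5/w − (5/2)| < 5|w − 2|/2, which is < ε when |w − 2| < (2/5)ε.
Take δ = min(1, (2/5)ε). Then 0 < |w − 2| < δ gives both |w − 2| < 1 and |w − 2| < (2/5)ε, so |5/w − (5/2)| < ε.

δ = min(1, (2/5)ε)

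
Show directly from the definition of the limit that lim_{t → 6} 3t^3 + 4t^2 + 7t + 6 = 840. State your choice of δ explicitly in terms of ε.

δ = min(2, ε/507)

Fix ε > 0. We want δ > 0 such that 0 < |t − 6| < δ implies |(3t^3 + 4t^2 + 7t + 6) − 840| < ε.
(3t^3 + 4t^2 + 7t + 6) − 840 = 3t^3 + 4t^2 + 7t - 834 = (t − 6)(3t^2 + 22t + 139).
So |(3t^3 + 4t^2 + 7t + 6) − 840| = |t − 6|·|3t^2 + 22t + 139|.
Require δ ≤ 2. Then |t − 6| < 2 gives |t| < 8, and by the triangle inequality |3t^2 + 22t + 139| ≤ 3·8^2 + 22·8 + 139 = 507.
Hence |(3t^3 + 4t^2 + 7t + 6) − 840| ≤ 507|t − 6| < ε provided |t − 6| < ε/507.
Take δ = min(2, ε/507). Then 0 < |t − 6| < δ gives both |t − 6| < 2 and |t − 6| < ε/507, so |(3t^3 + 4t^2 + 7t + 6) − 840| < ε.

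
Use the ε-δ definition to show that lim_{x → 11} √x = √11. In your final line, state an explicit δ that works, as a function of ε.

Fix ε > 0. We want δ > 0 such that 0 < |x − 11| < δ implies |√x − √11| < ε.
Rationalise: √x − √11 = (x − 11)/(√x + √11), so |√x − √11| = |x − 11|/(√x + √11).
Restrict δ ≤ 11 so that |x − 11| < 11 forces x > 0, and then √x + √11 > √11.
Hence |√x − √11| < |x − 11|/√11, which is < ε once |x − 11| < √11·ε.
Take δ = min(11, √11·ε). If 0 < |x − 11| < δ then x > 0 and |√x − √11| < |x − 11|/√11 < ε.

δ = min(11, √11·ε)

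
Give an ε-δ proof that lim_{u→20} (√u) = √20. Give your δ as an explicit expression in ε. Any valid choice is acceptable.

Let ε > 0. We want δ > 0 such that 0 < |u − 20| < δ implies |√u − √20| < ε.
Multiplying by the conjugate, |√u − √20| = |u − 20|/(√u + √20).
Restrict δ ≤ 20 so that |u − 20| < 20 forces u > 0, and then √u + √20 > √20.
Hence |√u − √20| < |u − 20|/√20, which is < ε once |u − 20| < √20·ε.
Take δ = min(20, √20·ε). If 0 < |u − 20| < δ then u > 0 and |√u − √20| < |u − 20|/√20 < ε.

δ = min(20, √20·ε)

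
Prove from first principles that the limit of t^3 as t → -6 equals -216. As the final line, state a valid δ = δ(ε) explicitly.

Let ε > 0. We seek δ > 0 with 0 < |t + 6| < δ ⇒ |t^3 + 216| < ε.
Factor: t^3 + 216 = (t + 6)(t^2 - 6t + 36), so |t^3 + 216| = |t + 6|·|t^2 - 6t + 36|.
Restrict δ ≤ 1. Then |t + 6| < 1 gives |t| < 7, so by the triangle inequality |t^2 - 6t + 36| ≤ 7^2 + 6·7 + 36 = 127.
Hence |t^3 + 216| ≤ 127|t + 6|, which is < ε once |t + 6| < ε/127.
Take δ = min(1, ε/127). If 0 < |t + 6| < δ then both bounds hold and |t^3 + 216| ≤ 127|t + 6| < 127·(ε/127) = ε.

δ = min(1, ε/127)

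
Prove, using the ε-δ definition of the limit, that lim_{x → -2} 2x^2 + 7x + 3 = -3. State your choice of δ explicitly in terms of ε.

δ = min(2, ε/11)

Suppose ε > 0. We want δ > 0 such that 0 < |x + 2| < δ implies |(2x^2 + 7x + 3) + 3| < ε.
(2x^2 + 7x + 3) + 3 = 2x^2 + 7x + 6 = (x + 2)(2x + 3).
So |(2x^2 + 7x + 3) + 3| = |x + 2|·|2x + 3|.
Require δ ≤ 2. Then |x + 2| < 2 gives |x| < 4, and by the triangle inequality |2x + 3| ≤ 2·4 + 3 = 11.
Hence |(2x^2 + 7x + 3) + 3| ≤ 11|x + 2| < ε provided |x + 2| < ε/11.
Take δ = min(2, ε/11). Then 0 < |x + 2| < δ gives both |x + 2| < 2 and |x + 2| < ε/11, so |(2x^2 + 7x + 3) + 3| < ε.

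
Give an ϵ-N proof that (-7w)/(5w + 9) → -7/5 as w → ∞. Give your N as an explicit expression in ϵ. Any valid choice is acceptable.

N = (63/25)/ϵ

Let ϵ > 0. We seek N > 0 such that w > N implies |(-7w)/(5w + 9) + 7/5| < ϵ.
(-7w)/(5w + 9) + 7/5 = (5(-7w) − (-7)(5w + 9)) / (5(5w + 9)) = 63/(5(5w + 9)).
For w > 0 we have 5w + 9 > 5w, so |(-7w)/(5w + 9) + 7/5| = 63/(5(5w + 9)) < 63/(5·5w) = (63/25)/w.
Thus |(-7w)/(5w + 9) + 7/5| < ϵ whenever w > (63/25)/ϵ.
Take N = (63/25)/ϵ. If w > N then |(-7w)/(5w + 9) + 7/5| < (63/25)/w < ϵ.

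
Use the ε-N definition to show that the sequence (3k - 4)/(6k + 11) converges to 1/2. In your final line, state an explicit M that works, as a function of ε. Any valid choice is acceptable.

M = (19/12)/ε

Suppose ε > 0. For k ≥ 1, |(3k - 4)/(6k + 11) − (1/2)| = |-57|/(6(6k + 11)) = 57/(6(6k + 11)).
Since 6k + 11 ≥ 6k for k ≥ 1, this is ≤ 57/(6·6k) = (19/12)/k.
So |(3k - 4)/(6k + 11) − (1/2)| < ε whenever k > (19/12)/ε.
Take M = (19/12)/ε. If k > M then |(3k - 4)/(6k + 11) − (1/2)| ≤ (19/12)/k < ε.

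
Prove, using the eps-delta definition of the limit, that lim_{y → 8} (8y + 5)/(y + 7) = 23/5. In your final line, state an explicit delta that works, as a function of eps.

delta = min(15/2, (75/34)eps)

Suppose eps > 0. We want delta > 0 with 0 < |y − 8| < delta ⇒ |(8y + 5)/(y + 7) − (23/5)| < eps.
Combining over a common denominator, (8y + 5)/(y + 7) − (23/5) = [(8y + 5)·15 − 69·(y + 7)] / [15·(y + 7)] = 51(y − 8) / (15(y + 7)).
So |(8y + 5)/(y + 7) − (23/5)| = 51|y − 8| / (15·|y + 7|).
Restrict delta ≤ 15/2. Then |y − 8| < 15/2 gives |y + 7| = |(y − 8) + 15| ≥ 15 − 15/2 = 15/2.
Hence |(8y + 5)/(y + 7) − (23/5)| < 51|y − 8|/(15·(15/2)) = (34/75)|y − 8|, which is < eps once |y − 8| < (75/34)eps.
Take delta = min(15/2, (75/34)eps). Then 0 < |y − 8| < delta forces both bounds, so |(8y + 5)/(y + 7) − (23/5)| < eps.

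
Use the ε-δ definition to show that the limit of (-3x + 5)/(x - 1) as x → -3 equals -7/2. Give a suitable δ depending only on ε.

Suppose ε > 0. We want δ > 0 with 0 < |x + 3| < δ ⇒ |(-3x + 5)/(x - 1) + 7/2| < ε.
Combining over a common denominator, (-3x + 5)/(x - 1) + 7/2 = [(-3x + 5)·(-4) − 14·(x - 1)] / [(-4)·(x - 1)] = -2(x + 3) / ((-4)(x - 1)).
So |(-3x + 5)/(x - 1) + 7/2| = 2|x + 3| / (4·|x − 1|).
Restrict δ ≤ 2. Then |x + 3| < 2 gives |x − 1| = |(x + 3) + (-4)| ≥ 4 − 2 = 2.
Hence |(-3x + 5)/(x - 1) + 7/2| < 2|x + 3|/(4·2) = (1/4)|x + 3|, which is < ε once |x + 3| < 4ε.
Take δ = min(2, 4ε). Then 0 < |x + 3| < δ forces both bounds, so |(-3x + 5)/(x - 1) + 7/2| < ε.

δ = min(2, 4ε)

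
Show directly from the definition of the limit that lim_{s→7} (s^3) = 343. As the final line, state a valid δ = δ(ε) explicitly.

δ = min(1, ε/169)

Let ε > 0 be given. We seek δ > 0 with 0 < |s − 7| < δ ⇒ |s^3 − 343| < ε.
Factor: s^3 − 343 = (s − 7)(s^2 + 7s + 49), so |s^3 − 343| = |s − 7|·|s^2 + 7s + 49|.
Restrict δ ≤ 1. Then |s − 7| < 1 gives |s| < 8, so by the triangle inequality |s^2 + 7s + 49| ≤ 8^2 + 7·8 + 49 = 169.
Hence |s^3 − 343| ≤ 169|s − 7|, which is < ε once |s − 7| < ε/169.
Take δ = min(1, ε/169). If 0 < |s − 7| < δ then both bounds hold and |s^3 − 343| ≤ 169|s − 7| < 169·(ε/169) = ε.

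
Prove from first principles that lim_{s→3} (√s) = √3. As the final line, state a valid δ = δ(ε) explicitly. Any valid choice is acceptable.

δ = min(3, √3·ε)

Fix ε > 0. We want δ > 0 such that 0 < |s − 3| < δ implies |√s − √3| < ε.
Rationalise: √s − √3 = (s − 3)/(√s + √3), so |√s − √3| = |s − 3|/(√s + √3).
Restrict δ ≤ 3 so that |s − 3| < 3 forces s > 0, and then √s + √3 > √3.
Hence |√s − √3| < |s − 3|/√3, which is < ε once |s − 3| < √3·ε.
Take δ = min(3, √3·ε). If 0 < |s − 3| < δ then s > 0 and |√s − √3| < |s − 3|/√3 < ε.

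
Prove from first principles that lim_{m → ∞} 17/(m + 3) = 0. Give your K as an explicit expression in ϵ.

K = 17/ϵ

Let ϵ > 0. For m ≥ 1, |17/(m + 3) − 0| = 17/(m + 3) ≤ 17/m.
We need 17/m < ϵ, i.e. m > 17/ϵ.
Take K = 17/ϵ. If m > K then |17/(m + 3)| ≤ 17/m < ϵ.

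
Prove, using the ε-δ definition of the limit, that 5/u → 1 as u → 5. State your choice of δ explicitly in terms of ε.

Suppose ε > 0. We seek δ > 0 such that 0 < |u − 5| < δ implies |5/u − 1| < ε.
|5/u − 1| = 5·|5 − u|/(5·|u|) = 5|u − 5|/(5|u|).
Require δ ≤ 5/2 so that |u| > 5 − 5/2 = 5/2, hence 5|u| > 25/2.
Then |5/u − 1| < 5|u − 5|/(25/2), which is < ε when |u − 5| < (5/2)ε.
Take δ = min(5/2, (5/2)ε). Then 0 < |u − 5| < δ gives both |u − 5| < 5/2 and |u − 5| < (5/2)ε, so |5/u − 1| < ε.

δ = min(5/2, (5/2)ε)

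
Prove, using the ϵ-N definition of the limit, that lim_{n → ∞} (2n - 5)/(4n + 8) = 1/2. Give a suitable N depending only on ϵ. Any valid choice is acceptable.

Suppose ϵ > 0. For n ≥ 1, |(2n - 5)/(4n + 8) − (1/2)| = |-36|/(4(4n + 8)) = 36/(4(4n + 8)).
Since 4n + 8 ≥ 4n for n ≥ 1, this is ≤ 36/(4·4n) = (9/4)/n.
So |(2n - 5)/(4n + 8) − (1/2)| < ϵ whenever n > (9/4)/ϵ.
Take N = (9/4)/ϵ. If n > N then |(2n - 5)/(4n + 8) − (1/2)| ≤ (9/4)/n < ϵ.

N = (9/4)/ϵ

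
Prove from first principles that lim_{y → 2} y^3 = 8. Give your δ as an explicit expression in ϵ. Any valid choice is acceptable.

δ = min(1, ϵ/19)

Let ϵ > 0 be given. We seek δ > 0 with 0 < |y − 2| < δ ⇒ |y^3 − 8| < ϵ.
Factor: y^3 − 8 = (y − 2)(y^2 + 2y + 4), so |y^3 − 8| = |y − 2|·|y^2 + 2y + 4|.
Restrict δ ≤ 1. Then |y − 2| < 1 gives |y| < 3, so by the triangle inequality |y^2 + 2y + 4| ≤ 3^2 + 2·3 + 4 = 19.
Hence |y^3 − 8| ≤ 19|y − 2|, which is < ϵ once |y − 2| < ϵ/19.
Take δ = min(1, ϵ/19). If 0 < |y − 2| < δ then both bounds hold and |y^3 − 8| ≤ 19|y − 2| < 19·(ϵ/19) = ϵ.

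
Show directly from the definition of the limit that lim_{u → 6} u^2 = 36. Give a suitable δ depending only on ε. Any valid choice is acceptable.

δ = min(2, ε/14)

Suppose ε > 0. We seek δ > 0 with 0 < |u − 6| < δ ⇒ |u^2 − 36| < ε.
Factor: u^2 − 36 = (u − 6)(u + 6), so |u^2 − 36| = |u − 6|·|u + 6|.
Impose δ ≤ 2 so that |u| < 8; then |u + 6| ≤ 14.
Hence |u^2 − 36| ≤ 14|u − 6|, which is < ε once |u − 6| < ε/14.
Take δ = min(2, ε/14). If 0 < |u − 6| < δ then both bounds hold and |u^2 − 36| ≤ 14|u − 6| < 14·(ε/14) = ε.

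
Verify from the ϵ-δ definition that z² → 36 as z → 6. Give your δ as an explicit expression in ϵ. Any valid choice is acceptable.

δ = min(1, ϵ/13)

Fix ϵ > 0. We seek δ > 0 with 0 < |z − 6| < δ ⇒ |z² − 36| < ϵ.
Factor: z² − 36 = (z − 6)(z + 6), so |z² − 36| = |z − 6|·|z + 6|.
Restrict δ ≤ 1. Then |z − 6| < 1 gives |z| < 7, so by the triangle inequality |z + 6| ≤ 7 + 6 = 13.
Hence |z² − 36| ≤ 13|z − 6|, which is < ϵ once |z − 6| < ϵ/13.
Take δ = min(1, ϵ/13). If 0 < |z − 6| < δ then both bounds hold and |z² − 36| ≤ 13|z − 6| < 13·(ϵ/13) = ϵ.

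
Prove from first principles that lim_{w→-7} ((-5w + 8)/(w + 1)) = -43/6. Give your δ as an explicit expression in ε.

δ = min(3, (18/13)ε)

Let ε > 0 be given. We want δ > 0 with 0 < |w + 7| < δ ⇒ |(-5w + 8)/(w + 1) + 43/6| < ε.
Combining over a common denominator, (-5w + 8)/(w + 1) + 43/6 = [(-5w + 8)·(-6) − 43·(w + 1)] / [(-6)·(w + 1)] = -13(w + 7) / ((-6)(w + 1)).
So |(-5w + 8)/(w + 1) + 43/6| = 13|w + 7| / (6·|w + 1|).
Restrict δ ≤ 3. Then |w + 7| < 3 gives |w + 1| = |(w + 7) + (-6)| ≥ 6 − 3 = 3.
Hence |(-5w + 8)/(w + 1) + 43/6| < 13|w + 7|/(6·3) = (13/18)|w + 7|, which is < ε once |w + 7| < (18/13)ε.
Take δ = min(3, (18/13)ε). Then 0 < |w + 7| < δ forces both bounds, so |(-5w + 8)/(w + 1) + 43/6| < ε.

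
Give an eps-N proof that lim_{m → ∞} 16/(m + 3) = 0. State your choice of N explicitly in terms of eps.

N = 16/eps

Fix eps > 0. For m ≥ 1, |16/(m + 3) − 0| = 16/(m + 3) ≤ 16/m.
We need 16/m < eps, i.e. m > 16/eps.
Take N = 16/eps. If m > N then |16/(m + 3)| ≤ 16/m < eps.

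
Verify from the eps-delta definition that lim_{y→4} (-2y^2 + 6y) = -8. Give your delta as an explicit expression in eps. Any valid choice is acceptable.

Let eps > 0. We want delta > 0 such that 0 < |y − 4| < delta implies |(-2y^2 + 6y) + 8| < eps.
(-2y^2 + 6y) + 8 = -2y^2 + 6y + 8 = (y − 4)(-2y - 2).
So |(-2y^2 + 6y) + 8| = |y − 4|·|-2y - 2|.
Assume first that |y − 4| < 2, so |y| < 6. Then |-2y - 2| ≤ 2·6 + 2 = 14.
Hence |(-2y^2 + 6y) + 8| ≤ 14|y − 4| < eps provided |y − 4| < eps/14.
Choosing delta = min(2, eps/14) ensures both conditions, hence |(-2y^2 + 6y) + 8| < eps.

delta = min(2, eps/14)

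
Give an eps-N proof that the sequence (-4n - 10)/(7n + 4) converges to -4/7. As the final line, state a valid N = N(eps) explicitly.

N = (54/49)/eps

Let eps > 0 be given. For n ≥ 1, |(-4n - 10)/(7n + 4) + 4/7| = |-54|/(7(7n + 4)) = 54/(7(7n + 4)).
Since 7n + 4 ≥ 7n for n ≥ 1, this is ≤ 54/(7·7n) = (54/49)/n.
So |(-4n - 10)/(7n + 4) + 4/7| < eps whenever n > (54/49)/eps.
Take N = (54/49)/eps. If n > N then |(-4n - 10)/(7n + 4) + 4/7| ≤ (54/49)/n < eps.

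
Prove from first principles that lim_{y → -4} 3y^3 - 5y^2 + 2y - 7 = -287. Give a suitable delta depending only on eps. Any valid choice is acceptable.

Suppose eps > 0. We want delta > 0 such that 0 < |y + 4| < delta implies |(3y^3 - 5y^2 + 2y - 7) + 287| < eps.
(3y^3 - 5y^2 + 2y - 7) + 287 = 3y^3 - 5y^2 + 2y + 280 = (y + 4)(3y^2 - 17y + 70).
So |(3y^3 - 5y^2 + 2y - 7) + 287| = |y + 4|·|3y^2 - 17y + 70|.
Assume first that |y + 4| < 1, so |y| < 5. Then |3y^2 - 17y + 70| ≤ 3·5^2 + 17·5 + 70 = 230.
Hence |(3y^3 - 5y^2 + 2y - 7) + 287| ≤ 230|y + 4| < eps provided |y + 4| < eps/230.
Choosing delta = min(1, eps/230) ensures both conditions, hence |(3y^3 - 5y^2 + 2y - 7) + 287| < eps.

delta = min(1, eps/230)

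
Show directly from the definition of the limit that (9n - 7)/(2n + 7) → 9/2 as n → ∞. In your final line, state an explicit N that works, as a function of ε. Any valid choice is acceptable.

N = (77/4)/ε

Let ε > 0 be given. For n ≥ 1, |(9n - 7)/(2n + 7) − (9/2)| = |-77|/(2(2n + 7)) = 77/(2(2n + 7)).
Since 2n + 7 ≥ 2n for n ≥ 1, this is ≤ 77/(2·2n) = (77/4)/n.
So |(9n - 7)/(2n + 7) − (9/2)| < ε whenever n > (77/4)/ε.
Take N = (77/4)/ε. If n > N then |(9n - 7)/(2n + 7) − (9/2)| ≤ (77/4)/n < ε.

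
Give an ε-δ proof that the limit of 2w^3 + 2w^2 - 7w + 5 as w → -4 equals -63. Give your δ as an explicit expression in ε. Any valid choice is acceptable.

δ = min(2, ε/125)

Let ε > 0 be given. We want δ > 0 such that 0 < |w + 4| < δ implies |(2w^3 + 2w^2 - 7w + 5) + 63| < ε.
(2w^3 + 2w^2 - 7w + 5) + 63 = 2w^3 + 2w^2 - 7w + 68 = (w + 4)(2w^2 - 6w + 17).
So |(2w^3 + 2w^2 - 7w + 5) + 63| = |w + 4|·|2w^2 - 6w + 17|.
Assume first that |w + 4| < 2, so |w| < 6. Then |2w^2 - 6w + 17| ≤ 2·6^2 + 6·6 + 17 = 125.
Hence |(2w^3 + 2w^2 - 7w + 5) + 63| ≤ 125|w + 4| < ε provided |w + 4| < ε/125.
Take δ = min(2, ε/125). Then 0 < |w + 4| < δ gives both |w + 4| < 2 and |w + 4| < ε/125, so |(2w^3 + 2w^2 - 7w + 5) + 63| < ε.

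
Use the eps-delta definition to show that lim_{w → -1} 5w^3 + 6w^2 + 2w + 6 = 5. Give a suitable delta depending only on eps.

delta = min(1, eps/23)

Fix eps > 0. We want delta > 0 such that 0 < |w + 1| < delta implies |(5w^3 + 6w^2 + 2w + 6) − 5| < eps.
(5w^3 + 6w^2 + 2w + 6) − 5 = 5w^3 + 6w^2 + 2w + 1 = (w + 1)(5w^2 + w + 1).
So |(5w^3 + 6w^2 + 2w + 6) − 5| = |w + 1|·|5w^2 + w + 1|.
Require delta ≤ 1. Then |w + 1| < 1 gives |w| < 2, and by the triangle inequality |5w^2 + w + 1| ≤ 5·2^2 + 2 + 1 = 23.
Hence |(5w^3 + 6w^2 + 2w + 6) − 5| ≤ 23|w + 1| < eps provided |w + 1| < eps/23.
Choosing delta = min(1, eps/23) ensures both conditions, hence |(5w^3 + 6w^2 + 2w + 6) − 5| < eps.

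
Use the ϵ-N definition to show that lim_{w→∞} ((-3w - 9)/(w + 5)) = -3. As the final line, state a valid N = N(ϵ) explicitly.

N = 6/ϵ

Fix ϵ > 0. We seek N > 0 such that w > N implies |(-3w - 9)/(w + 5) + 3| < ϵ.
(-3w - 9)/(w + 5) + 3 = ((-3w - 9) − (-3)(w + 5)) / ((w + 5)) = 6/((w + 5)).
For w > 0 we have w + 5 > w, so |(-3w - 9)/(w + 5) + 3| = 6/((w + 5)) < 6/(w) = 6/w.
Thus |(-3w - 9)/(w + 5) + 3| < ϵ whenever w > 6/ϵ.
Take N = 6/ϵ. If w > N then |(-3w - 9)/(w + 5) + 3| < 6/w < ϵ.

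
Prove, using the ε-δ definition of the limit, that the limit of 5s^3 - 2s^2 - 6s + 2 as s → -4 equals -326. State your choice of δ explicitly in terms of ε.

δ = min(1, ε/317)

Fix ε > 0. We want δ > 0 such that 0 < |s + 4| < δ implies |(5s^3 - 2s^2 - 6s + 2) + 326| < ε.
(5s^3 - 2s^2 - 6s + 2) + 326 = 5s^3 - 2s^2 - 6s + 328 = (s + 4)(5s^2 - 22s + 82).
So |(5s^3 - 2s^2 - 6s + 2) + 326| = |s + 4|·|5s^2 - 22s + 82|.
Require δ ≤ 1. Then |s + 4| < 1 gives |s| < 5, and by the triangle inequality |5s^2 - 22s + 82| ≤ 5·5^2 + 22·5 + 82 = 317.
Hence |(5s^3 - 2s^2 - 6s + 2) + 326| ≤ 317|s + 4| < ε provided |s + 4| < ε/317.
Choosing δ = min(1, ε/317) ensures both conditions, hence |(5s^3 - 2s^2 - 6s + 2) + 326| < ε.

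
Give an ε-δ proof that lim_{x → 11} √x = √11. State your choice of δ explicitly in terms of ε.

Let ε > 0 be given. We want δ > 0 such that 0 < |x − 11| < δ implies |√x − √11| < ε.
Rationalise: √x − √11 = (x − 11)/(√x + √11), so |√x − √11| = |x − 11|/(√x + √11).
Restrict δ ≤ 11 so that |x − 11| < 11 forces x > 0, and then √x + √11 > √11.
Hence |√x − √11| < |x − 11|/√11, which is < ε once |x − 11| < √11·ε.
Take δ = min(11, √11·ε). If 0 < |x − 11| < δ then x > 0 and |√x − √11| < |x − 11|/√11 < ε.

δ = min(11, √11·ε)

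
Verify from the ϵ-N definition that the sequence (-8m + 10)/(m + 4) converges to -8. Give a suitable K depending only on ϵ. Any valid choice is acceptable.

Let ϵ > 0. For m ≥ 1, |(-8m + 10)/(m + 4) + 8| = |42|/((m + 4)) = 42/((m + 4)).
Since m + 4 ≥ m for m ≥ 1, this is ≤ 42/(m) = 42/m.
So |(-8m + 10)/(m + 4) + 8| < ϵ whenever m > 42/ϵ.
Take K = 42/ϵ. If m > K then |(-8m + 10)/(m + 4) + 8| ≤ 42/m < ϵ.

K = 42/ϵ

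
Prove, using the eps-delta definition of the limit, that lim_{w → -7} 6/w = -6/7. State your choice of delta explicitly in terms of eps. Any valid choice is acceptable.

Suppose eps > 0. We seek delta > 0 such that 0 < |w + 7| < delta implies |6/w + 6/7| < eps.
|6/w + 6/7| = 6·|-7 − w|/(7·|w|) = 6|w + 7|/(7|w|).
Require delta ≤ 7/2 so that |w| > 7 − 7/2 = 7/2, hence 7|w| > 49/2.
Then |6/w + 6/7| < 6|w + 7|/(49/2), which is < eps when |w + 7| < (49/12)eps.
Take delta = min(7/2, (49/12)eps). Then 0 < |w + 7| < delta gives both |w + 7| < 7/2 and |w + 7| < (49/12)eps, so |6/w + 6/7| < eps.

delta = min(7/2, (49/12)eps)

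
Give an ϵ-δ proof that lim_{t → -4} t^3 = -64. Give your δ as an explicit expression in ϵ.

Suppose ϵ > 0. We seek δ > 0 with 0 < |t + 4| < δ ⇒ |t^3 + 64| < ϵ.
Factor: t^3 + 64 = (t + 4)(t^2 - 4t + 16), so |t^3 + 64| = |t + 4|·|t^2 - 4t + 16|.
Impose δ ≤ 2 so that |t| < 6; then |t^2 - 4t + 16| ≤ 76.
Hence |t^3 + 64| ≤ 76|t + 4|, which is < ϵ once |t + 4| < ϵ/76.
Take δ = min(2, ϵ/76). If 0 < |t + 4| < δ then both bounds hold and |t^3 + 64| ≤ 76|t + 4| < 76·(ϵ/76) = ϵ.

δ = min(2, ϵ/76)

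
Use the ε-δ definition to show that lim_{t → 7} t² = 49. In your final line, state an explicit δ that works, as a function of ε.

Fix ε > 0. We seek δ > 0 with 0 < |t − 7| < δ ⇒ |t² − 49| < ε.
Factor: t² − 49 = (t − 7)(t + 7), so |t² − 49| = |t − 7|·|t + 7|.
Restrict δ ≤ 1. Then |t − 7| < 1 gives |t| < 8, so by the triangle inequality |t + 7| ≤ 8 + 7 = 15.
Hence |t² − 49| ≤ 15|t − 7|, which is < ε once |t − 7| < ε/15.
Take δ = min(1, ε/15). If 0 < |t − 7| < δ then both bounds hold and |t² − 49| ≤ 15|t − 7| < 15·(ε/15) = ε.

δ = min(1, ε/15)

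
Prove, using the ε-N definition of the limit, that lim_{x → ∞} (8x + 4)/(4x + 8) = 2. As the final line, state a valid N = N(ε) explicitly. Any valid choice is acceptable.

N = 3/ε

Suppose ε > 0. We seek N > 0 such that x > N implies |(8x + 4)/(4x + 8) − 2| < ε.
(8x + 4)/(4x + 8) − 2 = (4(8x + 4) − 8(4x + 8)) / (4(4x + 8)) = -48/(4(4x + 8)).
For x > 0 we have 4x + 8 > 4x, so |(8x + 4)/(4x + 8) − 2| = 48/(4(4x + 8)) < 48/(4·4x) = 3/x.
Thus |(8x + 4)/(4x + 8) − 2| < ε whenever x > 3/ε.
Take N = 3/ε. If x > N then |(8x + 4)/(4x + 8) − 2| < 3/x < ε.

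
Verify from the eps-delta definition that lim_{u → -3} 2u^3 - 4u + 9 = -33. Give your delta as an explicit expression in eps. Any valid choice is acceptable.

Suppose eps > 0. We want delta > 0 such that 0 < |u + 3| < delta implies |(2u^3 - 4u + 9) + 33| < eps.
(2u^3 - 4u + 9) + 33 = 2u^3 - 4u + 42 = (u + 3)(2u^2 - 6u + 14).
So |(2u^3 - 4u + 9) + 33| = |u + 3|·|2u^2 - 6u + 14|.
Require delta ≤ 1. Then |u + 3| < 1 gives |u| < 4, and by the triangle inequality |2u^2 - 6u + 14| ≤ 2·4^2 + 6·4 + 14 = 70.
Hence |(2u^3 - 4u + 9) + 33| ≤ 70|u + 3| < eps provided |u + 3| < eps/70.
Choosing delta = min(1, eps/70) ensures both conditions, hence |(2u^3 - 4u + 9) + 33| < eps.

delta = min(1, eps/70)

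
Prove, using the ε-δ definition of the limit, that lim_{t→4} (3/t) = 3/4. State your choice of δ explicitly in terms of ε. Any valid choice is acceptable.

δ = min(2, (8/3)ε)

Fix ε > 0. We seek δ > 0 such that 0 < |t − 4| < δ implies |3/t − (3/4)| < ε.
|3/t − (3/4)| = 3·|4 − t|/(4·|t|) = 3|t − 4|/(4|t|).
Require δ ≤ 2 so that |t| > 4 − 2 = 2, hence 4|t| > 8.
Then |3/t − (3/4)| < 3|t − 4|/8, which is < ε when |t − 4| < (8/3)ε.
Take δ = min(2, (8/3)ε). Then 0 < |t − 4| < δ gives both |t − 4| < 2 and |t − 4| < (8/3)ε, so |3/t − (3/4)| < ε.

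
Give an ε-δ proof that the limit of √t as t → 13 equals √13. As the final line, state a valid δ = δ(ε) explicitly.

δ = min(13, √13·ε)

Suppose ε > 0. We want δ > 0 such that 0 < |t − 13| < δ implies |√t − √13| < ε.
Rationalise: √t − √13 = (t − 13)/(√t + √13), so |√t − √13| = |t − 13|/(√t + √13).
Restrict δ ≤ 13 so that |t − 13| < 13 forces t > 0, and then √t + √13 > √13.
Hence |√t − √13| < |t − 13|/√13, which is < ε once |t − 13| < √13·ε.
Take δ = min(13, √13·ε). If 0 < |t − 13| < δ then t > 0 and |√t − √13| < |t − 13|/√13 < ε.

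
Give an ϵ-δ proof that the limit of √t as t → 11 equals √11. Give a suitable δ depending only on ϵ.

Let ϵ > 0. We want δ > 0 such that 0 < |t − 11| < δ implies |√t − √11| < ϵ.
Multiplying by the conjugate, |√t − √11| = |t − 11|/(√t + √11).
Restrict δ ≤ 11 so that |t − 11| < 11 forces t > 0, and then √t + √11 > √11.
Hence |√t − √11| < |t − 11|/√11, which is < ϵ once |t − 11| < √11·ϵ.
Take δ = min(11, √11·ϵ). If 0 < |t − 11| < δ then t > 0 and |√t − √11| < |t − 11|/√11 < ϵ.

δ = min(11, √11·ϵ)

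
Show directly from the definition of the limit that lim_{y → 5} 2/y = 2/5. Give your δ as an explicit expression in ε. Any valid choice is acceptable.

δ = min(5/2, (25/4)ε)

Let ε > 0 be given. We seek δ > 0 such that 0 < |y − 5| < δ implies |2/y − (2/5)| < ε.
|2/y − (2/5)| = 2·|5 − y|/(5·|y|) = 2|y − 5|/(5|y|).
Require δ ≤ 5/2 so that |y| > 5 − 5/2 = 5/2, hence 5|y| > 25/2.
Then |2/y − (2/5)| < 2|y − 5|/(25/2), which is < ε when |y − 5| < (25/4)ε.
Take δ = min(5/2, (25/4)ε). Then 0 < |y − 5| < δ gives both |y − 5| < 5/2 and |y − 5| < (25/4)ε, so |2/y − (2/5)| < ε.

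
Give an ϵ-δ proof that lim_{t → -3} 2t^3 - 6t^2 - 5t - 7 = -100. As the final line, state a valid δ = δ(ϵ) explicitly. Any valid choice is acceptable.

Let ϵ > 0 be given. We want δ > 0 such that 0 < |t + 3| < δ implies |(2t^3 - 6t^2 - 5t - 7) + 100| < ϵ.
(2t^3 - 6t^2 - 5t - 7) + 100 = 2t^3 - 6t^2 - 5t + 93 = (t + 3)(2t^2 - 12t + 31).
So |(2t^3 - 6t^2 - 5t - 7) + 100| = |t + 3|·|2t^2 - 12t + 31|.
Require δ ≤ 2. Then |t + 3| < 2 gives |t| < 5, and by the triangle inequality |2t^2 - 12t + 31| ≤ 2·5^2 + 12·5 + 31 = 141.
Hence |(2t^3 - 6t^2 - 5t - 7) + 100| ≤ 141|t + 3| < ϵ provided |t + 3| < ϵ/141.
Take δ = min(2, ϵ/141). Then 0 < |t + 3| < δ gives both |t + 3| < 2 and |t + 3| < ϵ/141, so |(2t^3 - 6t^2 - 5t - 7) + 100| < ϵ.

δ = min(2, ϵ/141)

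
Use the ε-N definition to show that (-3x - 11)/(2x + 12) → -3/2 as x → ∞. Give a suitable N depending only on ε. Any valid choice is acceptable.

N = (7/2)/ε

Let ε > 0 be given. We seek N > 0 such that x > N implies |(-3x - 11)/(2x + 12) + 3/2| < ε.
(-3x - 11)/(2x + 12) + 3/2 = (2(-3x - 11) − (-3)(2x + 12)) / (2(2x + 12)) = 14/(2(2x + 12)).
For x > 0 we have 2x + 12 > 2x, so |(-3x - 11)/(2x + 12) + 3/2| = 14/(2(2x + 12)) < 14/(2·2x) = (7/2)/x.
Thus |(-3x - 11)/(2x + 12) + 3/2| < ε whenever x > (7/2)/ε.
Take N = (7/2)/ε. If x > N then |(-3x - 11)/(2x + 12) + 3/2| < (7/2)/x < ε.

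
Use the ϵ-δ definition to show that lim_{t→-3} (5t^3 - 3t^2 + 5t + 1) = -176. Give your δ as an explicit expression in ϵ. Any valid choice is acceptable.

Let ϵ > 0. We want δ > 0 such that 0 < |t + 3| < δ implies |(5t^3 - 3t^2 + 5t + 1) + 176| < ϵ.
(5t^3 - 3t^2 + 5t + 1) + 176 = 5t^3 - 3t^2 + 5t + 177 = (t + 3)(5t^2 - 18t + 59).
So |(5t^3 - 3t^2 + 5t + 1) + 176| = |t + 3|·|5t^2 - 18t + 59|.
Require δ ≤ 2. Then |t + 3| < 2 gives |t| < 5, and by the triangle inequality |5t^2 - 18t + 59| ≤ 5·5^2 + 18·5 + 59 = 274.
Hence |(5t^3 - 3t^2 + 5t + 1) + 176| ≤ 274|t + 3| < ϵ provided |t + 3| < ϵ/274.
Choosing δ = min(2, ϵ/274) ensures both conditions, hence |(5t^3 - 3t^2 + 5t + 1) + 176| < ϵ.

δ = min(2, ϵ/274)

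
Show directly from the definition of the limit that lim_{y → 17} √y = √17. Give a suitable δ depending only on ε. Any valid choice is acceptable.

Fix ε > 0. We want δ > 0 such that 0 < |y − 17| < δ implies |√y − √17| < ε.
Rationalise: √y − √17 = (y − 17)/(√y + √17), so |√y − √17| = |y − 17|/(√y + √17).
Restrict δ ≤ 17 so that |y − 17| < 17 forces y > 0, and then √y + √17 > √17.
Hence |√y − √17| < |y − 17|/√17, which is < ε once |y − 17| < √17·ε.
Take δ = min(17, √17·ε). If 0 < |y − 17| < δ then y > 0 and |√y − √17| < |y − 17|/√17 < ε.

δ = min(17, √17·ε)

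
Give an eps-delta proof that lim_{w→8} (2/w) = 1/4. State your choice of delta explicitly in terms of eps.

delta = min(4, 16eps)

Suppose eps > 0. We seek delta > 0 such that 0 < |w − 8| < delta implies |2/w − (1/4)| < eps.
|2/w − (1/4)| = 2·|8 − w|/(8·|w|) = 2|w − 8|/(8|w|).
Restrict delta ≤ 4. Then |w − 8| < 4 gives |w| > 4, so 8|w| > 32.
Then |2/w − (1/4)| < 2|w − 8|/32, which is < eps when |w − 8| < 16eps.
Take delta = min(4, 16eps). Then 0 < |w − 8| < delta gives both |w − 8| < 4 and |w − 8| < 16eps, so |2/w − (1/4)| < eps.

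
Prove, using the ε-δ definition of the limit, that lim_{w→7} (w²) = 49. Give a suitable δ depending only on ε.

Fix ε > 0. We seek δ > 0 with 0 < |w − 7| < δ ⇒ |w² − 49| < ε.
Factor: w² − 49 = (w − 7)(w + 7), so |w² − 49| = |w − 7|·|w + 7|.
Restrict δ ≤ 1. Then |w − 7| < 1 gives |w| < 8, so by the triangle inequality |w + 7| ≤ 8 + 7 = 15.
Hence |w² − 49| ≤ 15|w − 7|, which is < ε once |w − 7| < ε/15.
Take δ = min(1, ε/15). If 0 < |w − 7| < δ then both bounds hold and |w² − 49| ≤ 15|w − 7| < 15·(ε/15) = ε.

δ = min(1, ε/15)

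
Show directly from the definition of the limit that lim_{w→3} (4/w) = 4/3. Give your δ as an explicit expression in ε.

δ = min(3/2, (9/8)ε)

Let ε > 0 be given. We seek δ > 0 such that 0 < |w − 3| < δ implies |4/w − (4/3)| < ε.
|4/w − (4/3)| = 4·|3 − w|/(3·|w|) = 4|w − 3|/(3|w|).
Restrict δ ≤ 3/2. Then |w − 3| < 3/2 gives |w| > 3/2, so 3|w| > 9/2.
Then |4/w − (4/3)| < 4|w − 3|/(9/2), which is < ε when |w − 3| < (9/8)ε.
Take δ = min(3/2, (9/8)ε). Then 0 < |w − 3| < δ gives both |w − 3| < 3/2 and |w − 3| < (9/8)ε, so |4/w − (4/3)| < ε.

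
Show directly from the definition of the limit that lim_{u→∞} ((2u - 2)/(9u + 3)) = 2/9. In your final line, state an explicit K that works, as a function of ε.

K = (8/27)/ε

Let ε > 0. We seek K > 0 such that u > K implies |(2u - 2)/(9u + 3) − (2/9)| < ε.
(2u - 2)/(9u + 3) − (2/9) = (9(2u - 2) − 2(9u + 3)) / (9(9u + 3)) = -24/(9(9u + 3)).
For u > 0 we have 9u + 3 > 9u, so |(2u - 2)/(9u + 3) − (2/9)| = 24/(9(9u + 3)) < 24/(9·9u) = (8/27)/u.
Thus |(2u - 2)/(9u + 3) − (2/9)| < ε whenever u > (8/27)/ε.
Take K = (8/27)/ε. If u > K then |(2u - 2)/(9u + 3) − (2/9)| < (8/27)/u < ε.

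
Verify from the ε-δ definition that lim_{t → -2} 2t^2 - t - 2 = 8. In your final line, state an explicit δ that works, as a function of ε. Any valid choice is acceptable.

δ = min(2, ε/13)

Let ε > 0. We want δ > 0 such that 0 < |t + 2| < δ implies |(2t^2 - t - 2) − 8| < ε.
(2t^2 - t - 2) − 8 = 2t^2 - t - 10 = (t + 2)(2t - 5).
So |(2t^2 - t - 2) − 8| = |t + 2|·|2t - 5|.
Require δ ≤ 2. Then |t + 2| < 2 gives |t| < 4, and by the triangle inequality |2t - 5| ≤ 2·4 + 5 = 13.
Hence |(2t^2 - t - 2) − 8| ≤ 13|t + 2| < ε provided |t + 2| < ε/13.
Take δ = min(2, ε/13). Then 0 < |t + 2| < δ gives both |t + 2| < 2 and |t + 2| < ε/13, so |(2t^2 - t - 2) − 8| < ε.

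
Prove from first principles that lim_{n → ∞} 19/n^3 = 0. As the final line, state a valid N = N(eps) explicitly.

Let eps > 0. For n ≥ 1, |19/n^3 − 0| = 19/n^3.
19/n^3 < eps ⇔ n^3 > 19/eps ⇔ n > (19/eps)^{1/3}.
Take N = (19/eps)^{1/3}. Then n > N implies 19/n^3 < eps.

N = (19/eps)^{1/3}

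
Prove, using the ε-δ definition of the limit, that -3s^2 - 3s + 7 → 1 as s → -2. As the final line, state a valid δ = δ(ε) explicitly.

δ = min(1, ε/12)

Suppose ε > 0. We want δ > 0 such that 0 < |s + 2| < δ implies |(-3s^2 - 3s + 7) − 1| < ε.
(-3s^2 - 3s + 7) − 1 = -3s^2 - 3s + 6 = (s + 2)(-3s + 3).
So |(-3s^2 - 3s + 7) − 1| = |s + 2|·|-3s + 3|.
Require δ ≤ 1. Then |s + 2| < 1 gives |s| < 3, and by the triangle inequality |-3s + 3| ≤ 3·3 + 3 = 12.
Hence |(-3s^2 - 3s + 7) − 1| ≤ 12|s + 2| < ε provided |s + 2| < ε/12.
Take δ = min(1, ε/12). Then 0 < |s + 2| < δ gives both |s + 2| < 1 and |s + 2| < ε/12, so |(-3s^2 - 3s + 7) − 1| < ε.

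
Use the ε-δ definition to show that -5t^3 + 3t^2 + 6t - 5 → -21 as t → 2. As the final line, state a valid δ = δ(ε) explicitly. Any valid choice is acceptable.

δ = min(2, ε/116)

Suppose ε > 0. We want δ > 0 such that 0 < |t − 2| < δ implies |(-5t^3 + 3t^2 + 6t - 5) + 21| < ε.
(-5t^3 + 3t^2 + 6t - 5) + 21 = -5t^3 + 3t^2 + 6t + 16 = (t − 2)(-5t^2 - 7t - 8).
So |(-5t^3 + 3t^2 + 6t - 5) + 21| = |t − 2|·|-5t^2 - 7t - 8|.
Assume first that |t − 2| < 2, so |t| < 4. Then |-5t^2 - 7t - 8| ≤ 5·4^2 + 7·4 + 8 = 116.
Hence |(-5t^3 + 3t^2 + 6t - 5) + 21| ≤ 116|t − 2| < ε provided |t − 2| < ε/116.
Choosing δ = min(2, ε/116) ensures both conditions, hence |(-5t^3 + 3t^2 + 6t - 5) + 21| < ε.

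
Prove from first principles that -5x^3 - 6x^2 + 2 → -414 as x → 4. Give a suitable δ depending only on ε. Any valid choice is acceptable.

Let ε > 0 be given. We want δ > 0 such that 0 < |x − 4| < δ implies |(-5x^3 - 6x^2 + 2) + 414| < ε.
(-5x^3 - 6x^2 + 2) + 414 = -5x^3 - 6x^2 + 416 = (x − 4)(-5x^2 - 26x - 104).
So |(-5x^3 - 6x^2 + 2) + 414| = |x − 4|·|-5x^2 - 26x - 104|.
Assume first that |x − 4| < 1, so |x| < 5. Then |-5x^2 - 26x - 104| ≤ 5·5^2 + 26·5 + 104 = 359.
Hence |(-5x^3 - 6x^2 + 2) + 414| ≤ 359|x − 4| < ε provided |x − 4| < ε/359.
Take δ = min(1, ε/359). Then 0 < |x − 4| < δ gives both |x − 4| < 1 and |x − 4| < ε/359, so |(-5x^3 - 6x^2 + 2) + 414| < ε.

δ = min(1, ε/359)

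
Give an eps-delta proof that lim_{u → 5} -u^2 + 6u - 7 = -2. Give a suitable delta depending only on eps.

delta = min(2, eps/8)

Suppose eps > 0. We want delta > 0 such that 0 < |u − 5| < delta implies |(-u^2 + 6u - 7) + 2| < eps.
(-u^2 + 6u - 7) + 2 = -u^2 + 6u - 5 = (u − 5)(-u + 1).
So |(-u^2 + 6u - 7) + 2| = |u − 5|·|-u + 1|.
Require delta ≤ 2. Then |u − 5| < 2 gives |u| < 7, and by the triangle inequality |-u + 1| ≤ 7 + 1 = 8.
Hence |(-u^2 + 6u - 7) + 2| ≤ 8|u − 5| < eps provided |u − 5| < eps/8.
Choosing delta = min(2, eps/8) ensures both conditions, hence |(-u^2 + 6u - 7) + 2| < eps.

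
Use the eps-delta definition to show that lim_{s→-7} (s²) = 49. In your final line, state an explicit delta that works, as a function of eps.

Let eps > 0. We seek delta > 0 with 0 < |s + 7| < delta ⇒ |s² − 49| < eps.
Factor: s² − 49 = (s + 7)(s - 7), so |s² − 49| = |s + 7|·|s - 7|.
Impose delta ≤ 1 so that |s| < 8; then |s - 7| ≤ 15.
Hence |s² − 49| ≤ 15|s + 7|, which is < eps once |s + 7| < eps/15.
Take delta = min(1, eps/15). If 0 < |s + 7| < delta then both bounds hold and |s² − 49| ≤ 15|s + 7| < 15·(eps/15) = eps.

delta = min(1, eps/15)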